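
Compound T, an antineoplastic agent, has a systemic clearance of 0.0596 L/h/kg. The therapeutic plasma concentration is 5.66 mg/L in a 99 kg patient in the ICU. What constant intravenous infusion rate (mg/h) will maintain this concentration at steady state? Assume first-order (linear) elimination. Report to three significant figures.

33.4 mg/h

CL = 0.0596 L/h/kg × 99 kg = 5.900 L/h
Rate = CL × Css = 5.900 × 5.66 = 33.39 mg/h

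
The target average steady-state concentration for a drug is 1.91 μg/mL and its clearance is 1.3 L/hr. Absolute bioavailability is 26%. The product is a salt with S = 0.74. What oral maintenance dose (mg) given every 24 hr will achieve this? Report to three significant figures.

D = CL × Css × τ / F / S = 1.300 × 1.91 × 24 / 0.26 / 0.74 = 309.7 mg

310 mg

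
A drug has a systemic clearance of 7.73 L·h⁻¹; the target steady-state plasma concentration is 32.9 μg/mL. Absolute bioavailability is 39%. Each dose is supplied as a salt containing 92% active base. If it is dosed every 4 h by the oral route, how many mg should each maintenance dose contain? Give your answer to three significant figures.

At steady state, dose per interval replaces the amount cleared in that interval: F·S·D/τ = CL·Css.
D = CL × Css × τ / F / S = 7.730 × 32.9 × 4 / 0.39 / 0.92 = 2835 mg

2840 mg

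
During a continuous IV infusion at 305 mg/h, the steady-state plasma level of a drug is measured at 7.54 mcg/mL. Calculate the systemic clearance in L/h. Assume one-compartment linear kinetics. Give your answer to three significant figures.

At steady state, infusion rate = CL × Css, so CL = rate / Css.
CL = 305 / 7.54 = 40.45 L/h

40.5 L/h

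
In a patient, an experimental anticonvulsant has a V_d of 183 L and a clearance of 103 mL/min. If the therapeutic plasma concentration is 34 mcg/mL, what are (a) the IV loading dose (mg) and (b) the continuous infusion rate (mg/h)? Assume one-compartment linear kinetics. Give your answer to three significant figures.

(a) 6220 mg; (b) 210 mg/h

Loading: fill Vd to C_target → 183.0 L × 34 mg/L = 6222 mg
CL = 103 mL/min = 103 × 0.06 = 6.180 L/h
Maintenance: replace elimination → rate = CL × Css = 6.180 × 34 = 210.1 mg/h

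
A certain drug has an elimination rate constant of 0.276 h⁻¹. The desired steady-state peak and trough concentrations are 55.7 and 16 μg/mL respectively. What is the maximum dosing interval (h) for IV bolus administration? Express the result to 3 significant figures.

Between IV bolus doses, concentration decays as C = C₀·e^(−kτ), so C_peak/C_trough = e^(kτ).
τ_max = ln(C_peak/C_trough) / k = ln(55.7/16) / 0.2760 = 1.247 / 0.2760 = 4.518 h

4.52 h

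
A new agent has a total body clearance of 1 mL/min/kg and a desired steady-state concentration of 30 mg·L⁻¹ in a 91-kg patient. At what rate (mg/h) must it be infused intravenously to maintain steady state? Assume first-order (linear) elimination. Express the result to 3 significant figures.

CL = 1 mL/min/kg × 91 kg = 91.00 mL/min = 91.00 × 60/1000 = 5.460 L/h
R₀ = 5.460 × 30 = 163.8 mg/h

164 mg/h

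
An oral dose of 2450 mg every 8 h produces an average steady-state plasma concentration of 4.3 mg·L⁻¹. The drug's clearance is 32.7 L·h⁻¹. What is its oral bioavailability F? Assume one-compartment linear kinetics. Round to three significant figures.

0.459

F·D/τ = CL·Css at steady state → F = CL·Css·τ / D.
F = 32.7 × 4.3 × 8 / 2450 = 0.459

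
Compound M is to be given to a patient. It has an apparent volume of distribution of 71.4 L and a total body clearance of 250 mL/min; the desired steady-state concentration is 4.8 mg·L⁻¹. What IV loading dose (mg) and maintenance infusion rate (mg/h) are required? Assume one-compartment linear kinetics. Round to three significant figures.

LD = Vd · C_target = 71.40 × 4.8 = 342.7 mg
CL = 250 mL/min = 250 × 0.06 = 15.00 L/h
Maintenance infusion rate = CL × Css = 15.00 × 4.8 = 72.00 mg/h

(a) 343 mg; (b) 72.0 mg/h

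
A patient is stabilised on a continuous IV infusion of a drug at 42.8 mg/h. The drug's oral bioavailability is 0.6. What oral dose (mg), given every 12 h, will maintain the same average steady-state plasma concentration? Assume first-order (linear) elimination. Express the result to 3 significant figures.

To maintain the same Css, the systemic dosing rate must be unchanged: F·D/τ = infusion rate.
D = rate × τ / F = 42.8 × 12 / 0.6 = 856.0 mg

856 mg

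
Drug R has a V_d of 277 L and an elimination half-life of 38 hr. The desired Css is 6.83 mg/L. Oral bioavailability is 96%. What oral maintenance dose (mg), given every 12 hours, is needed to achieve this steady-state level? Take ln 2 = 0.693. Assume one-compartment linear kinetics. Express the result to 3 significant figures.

CL = 0.693 × Vd / t½ = 0.693 × 277.0 / 38 = 5.052 L/h
D = CL × Css × τ / F = 5.052 × 6.83 × 12 / 0.96 = 431.3 mg

431 mg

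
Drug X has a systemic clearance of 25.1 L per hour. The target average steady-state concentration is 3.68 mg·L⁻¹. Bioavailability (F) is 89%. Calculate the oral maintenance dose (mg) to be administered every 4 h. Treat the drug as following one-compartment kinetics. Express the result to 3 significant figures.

D = CL × Css × τ / F = 25.10 × 3.68 × 4 / 0.89 = 415.1 mg

415 mg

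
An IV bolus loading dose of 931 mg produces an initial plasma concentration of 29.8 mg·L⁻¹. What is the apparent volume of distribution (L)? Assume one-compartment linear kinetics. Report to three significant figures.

Immediately after an IV bolus, C₀ = Dose / Vd, so Vd = Dose / C₀.
Vd = 931 / 29.8 = 31.24 L

31.2 L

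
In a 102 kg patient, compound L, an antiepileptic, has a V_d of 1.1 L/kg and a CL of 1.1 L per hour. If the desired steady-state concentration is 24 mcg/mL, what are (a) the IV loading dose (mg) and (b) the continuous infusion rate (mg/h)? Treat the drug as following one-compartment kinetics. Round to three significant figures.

Total Vd = 1.1 × 102 = 112.2 L
LD = Vd · C_target = 112.2 × 24 = 2693 mg
Infusion rate = 1.100 L/h × 24 mg/L = 26.40 mg/h

(a) 2690 mg; (b) 26.4 mg/h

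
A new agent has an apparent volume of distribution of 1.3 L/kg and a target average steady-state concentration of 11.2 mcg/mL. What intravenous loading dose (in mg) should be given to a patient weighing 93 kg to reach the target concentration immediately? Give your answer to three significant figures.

Total Vd = 1.3 × 93 = 120.9 L
LD = Vd × C = 120.9 × 11.20 = 1354 mg

1350 mg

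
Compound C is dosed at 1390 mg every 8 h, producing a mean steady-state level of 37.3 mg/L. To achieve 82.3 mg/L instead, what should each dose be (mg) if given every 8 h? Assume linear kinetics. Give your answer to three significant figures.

3070 mg

For first-order elimination, Css ∝ F·D/(CL·τ); F and CL are unchanged, so Css ∝ D/τ.
D₂ = D₁ × (Css,target / Css,current) = 1390 × 82.3/37.3 = 3067 mg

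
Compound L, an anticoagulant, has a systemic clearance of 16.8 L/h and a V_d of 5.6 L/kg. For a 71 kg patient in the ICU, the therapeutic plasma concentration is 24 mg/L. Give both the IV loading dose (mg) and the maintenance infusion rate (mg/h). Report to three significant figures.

Vd = 5.6 L/kg × 71 kg = 397.6 L
Loading: fill Vd to C_target → 397.6 L × 24 mg/L = 9542 mg
Infusion rate = 16.80 L/h × 24 mg/L = 403.2 mg/h

(a) 9540 mg; (b) 403 mg/h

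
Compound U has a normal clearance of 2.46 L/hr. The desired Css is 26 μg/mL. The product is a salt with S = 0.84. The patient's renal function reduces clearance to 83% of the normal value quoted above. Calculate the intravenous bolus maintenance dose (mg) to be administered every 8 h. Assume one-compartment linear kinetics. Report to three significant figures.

Patient clearance = 0.83 × 2.460 = 2.042 L/h
D = CL × Css × τ / S = 2.042 × 26 × 8 / 0.84 = 505.6 mg

506 mg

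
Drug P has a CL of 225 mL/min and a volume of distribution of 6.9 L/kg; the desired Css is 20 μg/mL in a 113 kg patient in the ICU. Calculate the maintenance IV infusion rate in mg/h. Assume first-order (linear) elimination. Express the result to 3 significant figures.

CL = 225 mL/min = 225 × 0.06 = 13.50 L/h
Vd does not affect the maintenance rate; only clearance governs steady-state input.
R₀ = 13.50 × 20 = 270.0 mg/h

270 mg/h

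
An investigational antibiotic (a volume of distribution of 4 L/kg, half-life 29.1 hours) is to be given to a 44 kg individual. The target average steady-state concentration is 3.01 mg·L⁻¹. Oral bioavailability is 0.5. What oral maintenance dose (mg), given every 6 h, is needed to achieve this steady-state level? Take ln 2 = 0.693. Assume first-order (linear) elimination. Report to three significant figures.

Total Vd = 4 × 44 = 176.0 L
CL = 0.693 × Vd / t½ = 0.693 × 176.0 / 29.1 = 4.191 L/h
D = CL × Css × τ / F = 4.191 × 3.01 × 6 / 0.5 = 151.4 mg

151 mg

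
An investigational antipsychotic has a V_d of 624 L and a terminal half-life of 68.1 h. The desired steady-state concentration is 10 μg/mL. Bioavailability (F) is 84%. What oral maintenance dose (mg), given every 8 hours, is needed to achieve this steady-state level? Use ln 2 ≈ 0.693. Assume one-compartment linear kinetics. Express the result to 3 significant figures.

k = 0.693/68.1 = 0.01018 h⁻¹, so CL = k·Vd = 0.01018 × 624.0 = 6.352 L/h
D = CL × Css × τ / F = 6.352 × 10 × 8 / 0.84 = 605.0 mg

605 mg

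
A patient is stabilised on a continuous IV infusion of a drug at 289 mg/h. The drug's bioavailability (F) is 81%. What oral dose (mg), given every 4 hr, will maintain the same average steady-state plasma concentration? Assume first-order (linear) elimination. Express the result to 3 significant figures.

1430 mg

To maintain the same Css, the systemic dosing rate must be unchanged: F·D/τ = infusion rate.
D = rate × τ / F = 289 × 4 / 0.81 = 1427 mg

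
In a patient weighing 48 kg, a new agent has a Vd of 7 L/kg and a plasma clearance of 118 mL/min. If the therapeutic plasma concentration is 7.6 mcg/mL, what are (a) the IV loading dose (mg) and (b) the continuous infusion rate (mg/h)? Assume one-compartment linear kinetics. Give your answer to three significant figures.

(a) 2550 mg; (b) 53.8 mg/h

Vd(total) = 48 kg × 7 L/kg = 336.0 L
LD = Vd · C_target = 336.0 × 7.6 = 2554 mg
CL = 118 mL/min = 118 × 0.06 = 7.080 L/h
Maintenance: replace elimination → rate = CL × Css = 7.080 × 7.6 = 53.81 mg/h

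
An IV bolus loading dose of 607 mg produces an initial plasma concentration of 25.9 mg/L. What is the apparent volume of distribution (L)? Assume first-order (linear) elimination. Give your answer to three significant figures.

23.4 L

Immediately after an IV bolus, C₀ = Dose / Vd, so Vd = Dose / C₀.
Vd = 607 / 25.9 = 23.44 L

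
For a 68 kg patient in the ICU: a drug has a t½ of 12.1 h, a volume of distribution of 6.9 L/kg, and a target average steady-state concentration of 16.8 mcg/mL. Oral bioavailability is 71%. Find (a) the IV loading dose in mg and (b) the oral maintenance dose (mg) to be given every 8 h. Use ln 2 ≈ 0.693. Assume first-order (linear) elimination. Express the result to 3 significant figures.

(a) 7880 mg; (b) 5090 mg

Vd(total) = 68 kg × 6.9 L/kg = 469.2 L
LD = Vd × C = 469.2 × 16.8 = 7883 mg
CL = 0.693 × Vd / t½ = 0.693 × 469.2 / 12.1 = 26.87 L/h
D = CL × Css × τ / F = 26.87 × 16.8 × 8 / 0.71 = 5086 mg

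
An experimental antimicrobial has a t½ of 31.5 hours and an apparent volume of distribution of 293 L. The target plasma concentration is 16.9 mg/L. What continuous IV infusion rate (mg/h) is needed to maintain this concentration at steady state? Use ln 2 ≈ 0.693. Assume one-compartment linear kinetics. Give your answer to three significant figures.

CL = 0.693 × Vd / t½ = 0.693 × 293.0 / 31.5 = 6.446 L/h
Infusion rate = CL × Css = 6.446 × 16.9 = 108.9 mg/h

109 mg/h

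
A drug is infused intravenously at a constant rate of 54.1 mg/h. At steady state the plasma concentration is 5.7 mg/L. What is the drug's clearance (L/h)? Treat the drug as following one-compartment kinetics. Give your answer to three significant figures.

At steady state, infusion rate = CL × Css, so CL = rate / Css.
CL = 54.1 / 5.7 = 9.491 L/h

9.49 L/h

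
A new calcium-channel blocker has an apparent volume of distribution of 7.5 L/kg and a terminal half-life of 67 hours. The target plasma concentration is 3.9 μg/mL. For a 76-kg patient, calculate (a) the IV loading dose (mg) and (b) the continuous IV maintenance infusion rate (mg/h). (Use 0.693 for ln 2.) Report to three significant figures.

(a) 2220 mg; (b) 23.0 mg/h

Total Vd = 7.5 × 76 = 570.0 L
LD = Vd × C = 570.0 × 3.9 = 2223 mg
CL = 0.693 × Vd / t½ = 0.693 × 570.0 / 67 = 5.896 L/h
Infusion rate = CL × Css = 5.896 × 3.9 = 22.99 mg/h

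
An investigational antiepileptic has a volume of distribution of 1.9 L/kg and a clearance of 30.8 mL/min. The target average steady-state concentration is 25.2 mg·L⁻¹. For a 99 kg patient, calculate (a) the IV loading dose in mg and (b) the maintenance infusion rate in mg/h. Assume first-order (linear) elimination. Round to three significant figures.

Vd(total) = 99 kg × 1.9 L/kg = 188.1 L
LD = Vd · C_target = 188.1 × 25.2 = 4740 mg
Convert clearance: 30.8 mL/min × 60 min/h ÷ 1000 mL/L = 1.848 L/h
Maintenance: replace elimination → rate = CL × Css = 1.848 × 25.2 = 46.57 mg/h

(a) 4740 mg; (b) 46.6 mg/h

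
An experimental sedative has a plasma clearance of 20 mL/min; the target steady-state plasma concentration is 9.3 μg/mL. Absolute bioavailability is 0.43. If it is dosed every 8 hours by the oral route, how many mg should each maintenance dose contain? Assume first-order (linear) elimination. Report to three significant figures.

208 mg

CL = 20 mL/min × 60/1000 = 1.200 L/h
D = CL × Css × τ / F = 1.200 × 9.3 × 8 / 0.43 = 207.6 mg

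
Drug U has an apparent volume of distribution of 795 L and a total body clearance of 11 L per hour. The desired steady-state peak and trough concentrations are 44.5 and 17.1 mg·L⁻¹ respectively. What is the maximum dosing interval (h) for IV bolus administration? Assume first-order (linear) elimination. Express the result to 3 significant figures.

k = CL / Vd = 11.00 / 795.0 = 0.01384 h⁻¹
Between IV bolus doses, concentration decays as C = C₀·e^(−kτ), so C_peak/C_trough = e^(kτ).
τ_max = ln(C_peak/C_trough) / k = ln(44.5/17.1) / 0.01384 = 0.9564 / 0.01384 = 69.10 h

69.1 h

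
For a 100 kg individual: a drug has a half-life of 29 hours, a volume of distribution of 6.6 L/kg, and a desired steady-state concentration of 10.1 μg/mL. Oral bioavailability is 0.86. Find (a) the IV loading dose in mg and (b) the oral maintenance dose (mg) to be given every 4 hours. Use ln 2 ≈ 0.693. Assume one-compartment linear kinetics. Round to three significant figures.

Total Vd = 6.6 × 100 = 660.0 L
LD = Vd × C = 660.0 × 10.1 = 6666 mg
CL = 0.693 × Vd / t½ = 0.693 × 660.0 / 29 = 15.77 L/h
D = CL × Css × τ / F = 15.77 × 10.1 × 4 / 0.86 = 740.8 mg

(a) 6670 mg; (b) 741 mg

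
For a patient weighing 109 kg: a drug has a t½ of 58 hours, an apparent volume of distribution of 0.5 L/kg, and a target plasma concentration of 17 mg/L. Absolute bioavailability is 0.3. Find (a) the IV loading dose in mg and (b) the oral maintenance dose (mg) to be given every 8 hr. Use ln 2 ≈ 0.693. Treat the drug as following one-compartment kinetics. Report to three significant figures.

(a) 927 mg; (b) 295 mg

Vd(total) = 109 kg × 0.5 L/kg = 54.50 L
LD = Vd × C = 54.50 × 17 = 926.5 mg
CL = 0.693 × Vd / t½ = 0.693 × 54.50 / 58 = 0.6512 L/h
D = CL × Css × τ / F = 0.6512 × 17 × 8 / 0.3 = 295.2 mg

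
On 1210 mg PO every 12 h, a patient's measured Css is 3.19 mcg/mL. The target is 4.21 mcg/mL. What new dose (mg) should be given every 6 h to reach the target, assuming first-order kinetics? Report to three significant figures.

For first-order elimination, Css ∝ F·D/(CL·τ); F and CL are unchanged, so Css ∝ D/τ.
D₂ = D₁ × (Css,target / Css,current) × (τ₂/τ₁) = 1210 × (4.21/3.19) × (6/12) = 798.4 mg

798 mg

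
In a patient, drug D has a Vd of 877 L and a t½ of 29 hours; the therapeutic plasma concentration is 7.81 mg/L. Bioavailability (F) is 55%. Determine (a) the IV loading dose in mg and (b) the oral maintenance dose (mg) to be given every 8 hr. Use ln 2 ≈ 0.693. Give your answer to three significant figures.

(a) 6850 mg; (b) 2380 mg

LD = Vd × C = 877.0 × 7.81 = 6849 mg
CL = 0.693 × Vd / t½ = 0.693 × 877.0 / 29 = 20.96 L/h
D = CL × Css × τ / F = 20.96 × 7.81 × 8 / 0.55 = 2381 mg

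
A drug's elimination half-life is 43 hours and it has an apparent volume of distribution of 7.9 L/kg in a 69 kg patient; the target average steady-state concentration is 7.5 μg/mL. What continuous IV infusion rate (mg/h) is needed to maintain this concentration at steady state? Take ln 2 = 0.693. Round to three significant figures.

Vd(total) = 69 kg × 7.9 L/kg = 545.1 L
CL = 0.693 × Vd / t½ = 0.693 × 545.1 / 43 = 8.785 L/h
Infusion rate = CL × Css = 8.785 × 7.5 = 65.89 mg/h

65.9 mg/h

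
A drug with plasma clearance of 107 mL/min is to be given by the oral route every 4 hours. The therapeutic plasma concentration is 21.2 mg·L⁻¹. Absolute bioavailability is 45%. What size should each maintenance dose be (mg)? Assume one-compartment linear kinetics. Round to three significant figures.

1210 mg

CL = 107 mL/min = 107 × 0.06 = 6.420 L/h
D = CL × Css × τ / F = 6.420 × 21.2 × 4 / 0.45 = 1210 mg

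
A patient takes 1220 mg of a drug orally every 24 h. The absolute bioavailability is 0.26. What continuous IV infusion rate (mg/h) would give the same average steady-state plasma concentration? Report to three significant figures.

Equivalent systemic input: infusion rate = F·D/τ.
Rate = 0.26 × 1220 / 24 = 13.22 mg/h

13.2 mg/h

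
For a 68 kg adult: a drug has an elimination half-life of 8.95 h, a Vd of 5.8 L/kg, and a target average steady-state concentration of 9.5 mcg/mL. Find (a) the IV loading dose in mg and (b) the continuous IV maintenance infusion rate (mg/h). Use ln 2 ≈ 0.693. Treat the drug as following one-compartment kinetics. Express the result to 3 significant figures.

Total Vd = 5.8 × 68 = 394.4 L
LD = Vd × C = 394.4 × 9.5 = 3747 mg
CL = 0.693 × Vd / t½ = 0.693 × 394.4 / 8.95 = 30.54 L/h
Infusion rate = CL × Css = 30.54 × 9.5 = 290.1 mg/h

(a) 3750 mg; (b) 290 mg/h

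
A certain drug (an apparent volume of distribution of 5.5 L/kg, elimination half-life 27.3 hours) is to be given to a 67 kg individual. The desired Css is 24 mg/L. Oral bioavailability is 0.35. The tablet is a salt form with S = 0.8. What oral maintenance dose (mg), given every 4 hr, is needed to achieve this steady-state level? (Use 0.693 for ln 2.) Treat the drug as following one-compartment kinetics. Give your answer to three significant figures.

Vd(total) = 67 kg × 5.5 L/kg = 368.5 L
k = 0.693/27.3 = 0.02538 h⁻¹, so CL = k·Vd = 0.02538 × 368.5 = 9.353 L/h
D = CL × Css × τ / F / S = 9.353 × 24 × 4 / 0.35 / 0.8 = 3207 mg

3210 mg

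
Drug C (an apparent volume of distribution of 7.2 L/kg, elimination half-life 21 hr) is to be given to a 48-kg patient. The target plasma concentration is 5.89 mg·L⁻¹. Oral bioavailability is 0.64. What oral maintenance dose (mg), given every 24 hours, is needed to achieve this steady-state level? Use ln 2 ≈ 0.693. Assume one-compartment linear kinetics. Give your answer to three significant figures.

2520 mg

Total Vd = 7.2 × 48 = 345.6 L
k = 0.693/21 = 0.03300 h⁻¹, so CL = k·Vd = 0.03300 × 345.6 = 11.40 L/h
D = CL × Css × τ / F = 11.40 × 5.89 × 24 / 0.64 = 2518 mg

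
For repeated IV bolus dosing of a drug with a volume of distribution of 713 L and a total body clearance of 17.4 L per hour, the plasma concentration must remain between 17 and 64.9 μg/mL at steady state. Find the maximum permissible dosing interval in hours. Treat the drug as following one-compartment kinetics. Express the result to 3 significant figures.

54.9 h

k = CL / Vd = 17.40 / 713.0 = 0.02440 h⁻¹
Between IV bolus doses, concentration decays as C = C₀·e^(−kτ), so C_peak/C_trough = e^(kτ).
τ_max = ln(C_peak/C_trough) / k = ln(64.9/17) / 0.02440 = 1.340 / 0.02440 = 54.92 h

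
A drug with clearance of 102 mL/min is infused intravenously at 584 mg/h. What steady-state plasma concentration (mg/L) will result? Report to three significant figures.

95.4 mg/L

CL = 102 mL/min × 60/1000 = 6.120 L/h
Css = rate / CL = 584 / 6.120 = 95.42 mg/L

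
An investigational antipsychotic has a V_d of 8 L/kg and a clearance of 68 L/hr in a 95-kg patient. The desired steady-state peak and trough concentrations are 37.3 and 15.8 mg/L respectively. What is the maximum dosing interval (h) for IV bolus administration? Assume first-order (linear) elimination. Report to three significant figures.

Vd(total) = 95 kg × 8 L/kg = 760.0 L
k = CL / Vd = 68.00 / 760.0 = 0.08947 h⁻¹
Between IV bolus doses, concentration decays as C = C₀·e^(−kτ), so C_peak/C_trough = e^(kτ).
τ_max = ln(C_peak/C_trough) / k = ln(37.3/15.8) / 0.08947 = 0.8590 / 0.08947 = 9.601 h

9.60 h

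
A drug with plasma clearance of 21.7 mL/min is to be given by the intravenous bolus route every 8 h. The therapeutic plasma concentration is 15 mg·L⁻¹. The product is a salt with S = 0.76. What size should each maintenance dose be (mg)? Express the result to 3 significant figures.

CL = 21.7 mL/min × 60/1000 = 1.302 L/h
At steady state, dose per interval replaces the amount cleared in that interval: S·D/τ = CL·Css.
D = CL × Css × τ / S = 1.302 × 15 × 8 / 0.76 = 205.6 mg

206 mg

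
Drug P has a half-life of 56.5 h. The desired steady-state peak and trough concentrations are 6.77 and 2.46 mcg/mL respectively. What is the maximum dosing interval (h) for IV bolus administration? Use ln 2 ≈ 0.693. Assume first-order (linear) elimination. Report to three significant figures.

82.5 h

k = 0.693 / t½ = 0.693 / 56.5 = 0.01227 h⁻¹
Between IV bolus doses, concentration decays as C = C₀·e^(−kτ), so C_peak/C_trough = e^(kτ).
τ_max = ln(C_peak/C_trough) / k = ln(6.77/2.46) / 0.01227 = 1.012 / 0.01227 = 82.48 h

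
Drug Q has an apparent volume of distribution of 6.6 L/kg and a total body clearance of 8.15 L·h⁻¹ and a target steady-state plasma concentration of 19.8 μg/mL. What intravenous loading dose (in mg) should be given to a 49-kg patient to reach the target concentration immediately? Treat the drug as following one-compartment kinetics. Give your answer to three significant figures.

6400 mg

Vd(total) = 49 kg × 6.6 L/kg = 323.4 L
LD is governed by Vd — clearance does not enter the loading-dose calculation.
LD = Vd × C = 323.4 × 19.80 = 6403 mg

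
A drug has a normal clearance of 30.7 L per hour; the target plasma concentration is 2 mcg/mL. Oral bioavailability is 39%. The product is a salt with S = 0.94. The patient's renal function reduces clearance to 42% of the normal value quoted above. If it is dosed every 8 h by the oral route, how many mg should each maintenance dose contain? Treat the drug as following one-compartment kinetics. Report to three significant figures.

563 mg

Patient clearance = 0.42 × 30.70 = 12.89 L/h
D = CL × Css × τ / F / S = 12.89 × 2 × 8 / 0.39 / 0.94 = 562.6 mg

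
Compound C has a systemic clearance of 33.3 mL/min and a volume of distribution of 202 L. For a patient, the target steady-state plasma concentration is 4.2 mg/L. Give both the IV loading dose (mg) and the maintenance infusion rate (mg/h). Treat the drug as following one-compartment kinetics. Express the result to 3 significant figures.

(a) 848 mg; (b) 8.39 mg/h

Loading: fill Vd to C_target → 202.0 L × 4.2 mg/L = 848.4 mg
CL = 33.3 mL/min × 60/1000 = 1.998 L/h
Maintenance infusion rate = CL × Css = 1.998 × 4.2 = 8.392 mg/h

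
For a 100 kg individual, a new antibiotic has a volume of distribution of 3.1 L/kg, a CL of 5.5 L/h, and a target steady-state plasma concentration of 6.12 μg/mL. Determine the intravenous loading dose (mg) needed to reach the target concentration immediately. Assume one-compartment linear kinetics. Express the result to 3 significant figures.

1900 mg

Total Vd = 3.1 × 100 = 310.0 L
LD = Vd × C = 310.0 × 6.120 = 1897 mg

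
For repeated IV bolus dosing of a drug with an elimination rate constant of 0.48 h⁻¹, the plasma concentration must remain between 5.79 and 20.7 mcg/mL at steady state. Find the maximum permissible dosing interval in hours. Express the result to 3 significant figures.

Between IV bolus doses, concentration decays as C = C₀·e^(−kτ), so C_peak/C_trough = e^(kτ).
τ_max = ln(C_peak/C_trough) / k = ln(20.7/5.79) / 0.4800 = 1.274 / 0.4800 = 2.654 h

2.65 h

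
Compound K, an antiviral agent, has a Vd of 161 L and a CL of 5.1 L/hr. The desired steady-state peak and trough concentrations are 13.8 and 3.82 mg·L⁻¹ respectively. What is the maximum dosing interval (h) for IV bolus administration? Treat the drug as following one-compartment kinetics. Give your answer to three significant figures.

40.5 h

k = CL / Vd = 5.100 / 161.0 = 0.03168 h⁻¹
Between IV bolus doses, concentration decays as C = C₀·e^(−kτ), so C_peak/C_trough = e^(kτ).
τ_max = ln(C_peak/C_trough) / k = ln(13.8/3.82) / 0.03168 = 1.284 / 0.03168 = 40.53 h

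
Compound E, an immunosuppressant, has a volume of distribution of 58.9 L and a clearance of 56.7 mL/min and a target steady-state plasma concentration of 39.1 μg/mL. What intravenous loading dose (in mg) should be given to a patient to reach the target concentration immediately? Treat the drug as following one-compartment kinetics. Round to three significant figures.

LD = Vd × C = 58.90 × 39.10 = 2303 mg

2300 mg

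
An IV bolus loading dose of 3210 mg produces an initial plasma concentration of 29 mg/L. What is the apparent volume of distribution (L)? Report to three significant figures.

Immediately after an IV bolus, C₀ = Dose / Vd, so Vd = Dose / C₀.
Vd = 3210 / 29 = 110.7 L

111 L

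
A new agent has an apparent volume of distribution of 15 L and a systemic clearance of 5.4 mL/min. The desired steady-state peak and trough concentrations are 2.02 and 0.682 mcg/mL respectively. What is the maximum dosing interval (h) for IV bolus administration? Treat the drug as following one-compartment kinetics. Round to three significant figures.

50.3 h

Convert clearance: 5.4 mL/min × 60 min/h ÷ 1000 mL/L = 0.3240 L/h
k = CL / Vd = 0.3240 / 15.00 = 0.02160 h⁻¹
Between IV bolus doses, concentration decays as C = C₀·e^(−kτ), so C_peak/C_trough = e^(kτ).
τ_max = ln(C_peak/C_trough) / k = ln(2.02/0.682) / 0.02160 = 1.086 / 0.02160 = 50.28 h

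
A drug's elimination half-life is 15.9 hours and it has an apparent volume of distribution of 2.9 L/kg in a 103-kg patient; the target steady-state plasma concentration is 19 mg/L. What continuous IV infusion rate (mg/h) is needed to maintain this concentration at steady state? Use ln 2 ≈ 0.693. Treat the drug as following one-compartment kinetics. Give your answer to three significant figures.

247 mg/h

Total Vd = 2.9 × 103 = 298.7 L
CL = 0.693 × Vd / t½ = 0.693 × 298.7 / 15.9 = 13.02 L/h
Infusion rate = CL × Css = 13.02 × 19 = 247.4 mg/h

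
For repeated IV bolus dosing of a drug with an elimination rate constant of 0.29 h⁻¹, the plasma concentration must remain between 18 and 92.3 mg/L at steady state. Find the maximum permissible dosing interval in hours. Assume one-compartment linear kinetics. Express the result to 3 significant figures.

Between IV bolus doses, concentration decays as C = C₀·e^(−kτ), so C_peak/C_trough = e^(kτ).
τ_max = ln(C_peak/C_trough) / k = ln(92.3/18) / 0.2900 = 1.635 / 0.2900 = 5.638 h

5.64 h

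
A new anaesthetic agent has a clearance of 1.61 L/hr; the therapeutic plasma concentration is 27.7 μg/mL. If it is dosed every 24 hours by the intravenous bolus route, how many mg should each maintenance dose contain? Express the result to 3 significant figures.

1070 mg

D = CL × Css × τ = 1.610 × 27.7 × 24 = 1070 mg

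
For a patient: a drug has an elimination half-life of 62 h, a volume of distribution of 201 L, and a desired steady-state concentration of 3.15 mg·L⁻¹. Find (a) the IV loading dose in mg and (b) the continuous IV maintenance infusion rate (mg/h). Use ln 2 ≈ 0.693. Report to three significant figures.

LD = Vd × C = 201.0 × 3.15 = 633.2 mg
CL = 0.693 × Vd / t½ = 0.693 × 201.0 / 62 = 2.247 L/h
Infusion rate = CL × Css = 2.247 × 3.15 = 7.078 mg/h

(a) 633 mg; (b) 7.08 mg/h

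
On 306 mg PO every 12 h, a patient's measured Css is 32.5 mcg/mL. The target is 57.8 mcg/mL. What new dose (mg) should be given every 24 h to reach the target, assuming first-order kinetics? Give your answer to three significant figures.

With linear kinetics, Css is proportional to dose rate (D/τ) at fixed clearance.
D₂ = D₁ × (Css,target / Css,current) × (τ₂/τ₁) = 306 × (57.8/32.5) × (24/12) = 1088 mg

1090 mg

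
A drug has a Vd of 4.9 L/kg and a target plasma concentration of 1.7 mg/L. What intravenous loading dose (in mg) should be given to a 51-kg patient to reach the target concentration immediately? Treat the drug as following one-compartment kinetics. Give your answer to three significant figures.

Vd(total) = 51 kg × 4.9 L/kg = 249.9 L
The loading dose fills Vd to the target concentration.
LD = Vd × C = 249.9 × 1.700 = 424.8 mg

425 mg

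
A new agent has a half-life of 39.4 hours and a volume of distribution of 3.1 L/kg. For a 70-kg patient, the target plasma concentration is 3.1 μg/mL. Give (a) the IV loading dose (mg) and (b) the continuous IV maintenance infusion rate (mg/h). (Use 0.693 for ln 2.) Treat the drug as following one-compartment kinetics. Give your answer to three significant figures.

Vd(total) = 70 kg × 3.1 L/kg = 217.0 L
LD = Vd × C = 217.0 × 3.1 = 672.7 mg
CL = 0.693 × Vd / t½ = 0.693 × 217.0 / 39.4 = 3.817 L/h
Infusion rate = CL × Css = 3.817 × 3.1 = 11.83 mg/h

(a) 673 mg; (b) 11.8 mg/h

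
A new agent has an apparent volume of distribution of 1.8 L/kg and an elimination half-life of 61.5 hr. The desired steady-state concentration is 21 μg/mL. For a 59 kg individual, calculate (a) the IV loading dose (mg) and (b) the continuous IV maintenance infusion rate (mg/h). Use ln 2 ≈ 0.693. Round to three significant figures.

Total Vd = 1.8 × 59 = 106.2 L
LD = Vd × C = 106.2 × 21 = 2230 mg
CL = 0.693 × Vd / t½ = 0.693 × 106.2 / 61.5 = 1.197 L/h
Infusion rate = CL × Css = 1.197 × 21 = 25.14 mg/h

(a) 2230 mg; (b) 25.1 mg/h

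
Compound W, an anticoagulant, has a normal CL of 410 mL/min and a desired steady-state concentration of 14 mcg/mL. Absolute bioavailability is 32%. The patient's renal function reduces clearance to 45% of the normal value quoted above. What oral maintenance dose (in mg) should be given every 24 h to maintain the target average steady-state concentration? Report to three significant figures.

11600 mg

CL = 410 mL/min × 60/1000 = 24.60 L/h
Patient clearance = 0.45 × 24.60 = 11.07 L/h
D = CL × Css × τ / F = 11.07 × 14 × 24 / 0.32 = 11620 mg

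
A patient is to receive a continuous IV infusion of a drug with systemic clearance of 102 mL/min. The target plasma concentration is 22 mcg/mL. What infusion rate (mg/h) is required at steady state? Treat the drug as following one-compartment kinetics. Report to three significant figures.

CL = 102 mL/min = 102 × 0.06 = 6.120 L/h
Rate = CL × Css = 6.120 × 22 = 134.6 mg/h

135 mg/h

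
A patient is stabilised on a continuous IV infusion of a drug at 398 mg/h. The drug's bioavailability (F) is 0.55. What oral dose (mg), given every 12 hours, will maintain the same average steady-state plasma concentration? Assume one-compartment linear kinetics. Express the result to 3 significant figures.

8680 mg

To maintain the same Css, the systemic dosing rate must be unchanged: F·D/τ = infusion rate.
D = rate × τ / F = 398 × 12 / 0.55 = 8684 mg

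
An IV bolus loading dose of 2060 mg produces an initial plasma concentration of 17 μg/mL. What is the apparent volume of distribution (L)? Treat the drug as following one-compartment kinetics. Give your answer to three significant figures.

121 L

Immediately after an IV bolus, C₀ = Dose / Vd, so Vd = Dose / C₀.
Vd = 2060 / 17 = 121.2 L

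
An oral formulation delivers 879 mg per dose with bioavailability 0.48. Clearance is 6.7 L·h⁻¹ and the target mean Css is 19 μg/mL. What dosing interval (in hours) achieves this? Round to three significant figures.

F·D/τ = CL·Css → τ = F·D / (CL·Css).
τ = 0.48 × 879 / (6.7 × 19) = 3.314 h

3.31 h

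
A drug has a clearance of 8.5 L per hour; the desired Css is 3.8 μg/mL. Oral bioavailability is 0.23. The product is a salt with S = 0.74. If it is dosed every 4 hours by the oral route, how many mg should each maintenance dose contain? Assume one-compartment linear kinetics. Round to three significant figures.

759 mg

D = CL × Css × τ / F / S = 8.500 × 3.8 × 4 / 0.23 / 0.74 = 759.1 mg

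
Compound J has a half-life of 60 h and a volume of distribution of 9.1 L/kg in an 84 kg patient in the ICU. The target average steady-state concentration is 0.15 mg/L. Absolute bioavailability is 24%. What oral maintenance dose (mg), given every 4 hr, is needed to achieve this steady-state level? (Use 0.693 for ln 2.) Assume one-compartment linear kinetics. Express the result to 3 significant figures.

22.1 mg

Vd = 9.1 L/kg × 84 kg = 764.4 L
k = 0.693/60 = 0.01155 h⁻¹, so CL = k·Vd = 0.01155 × 764.4 = 8.829 L/h
D = CL × Css × τ / F = 8.829 × 0.15 × 4 / 0.24 = 22.07 mg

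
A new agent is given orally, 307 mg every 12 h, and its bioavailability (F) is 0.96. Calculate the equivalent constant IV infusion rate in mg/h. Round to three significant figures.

Equivalent systemic input: infusion rate = F·D/τ.
Rate = 0.96 × 307 / 12 = 24.56 mg/h

24.6 mg/h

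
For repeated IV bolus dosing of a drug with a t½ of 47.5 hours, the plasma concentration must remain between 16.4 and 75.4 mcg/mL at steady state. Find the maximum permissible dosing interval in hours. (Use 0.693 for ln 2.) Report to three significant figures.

k = 0.693 / t½ = 0.693 / 47.5 = 0.01459 h⁻¹
Between IV bolus doses, concentration decays as C = C₀·e^(−kτ), so C_peak/C_trough = e^(kτ).
τ_max = ln(C_peak/C_trough) / k = ln(75.4/16.4) / 0.01459 = 1.526 / 0.01459 = 104.6 h

105 h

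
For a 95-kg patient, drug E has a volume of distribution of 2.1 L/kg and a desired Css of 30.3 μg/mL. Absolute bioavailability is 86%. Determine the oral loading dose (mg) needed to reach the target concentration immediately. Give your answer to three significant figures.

7030 mg

Vd = 2.1 L/kg × 95 kg = 199.5 L
The loading dose fills Vd to the target concentration.
LD = Vd × C / F = 199.5 × 30.30 / 0.86 = 7029 mg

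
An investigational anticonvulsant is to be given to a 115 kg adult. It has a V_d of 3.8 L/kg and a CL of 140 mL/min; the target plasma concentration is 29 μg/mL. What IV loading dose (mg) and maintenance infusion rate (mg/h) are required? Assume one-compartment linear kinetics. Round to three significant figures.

Vd = 3.8 L/kg × 115 kg = 437.0 L
LD = Vd · C_target = 437.0 × 29 = 12670 mg
CL = 140 mL/min × 60/1000 = 8.400 L/h
Infusion rate = 8.400 L/h × 29 mg/L = 243.6 mg/h

(a) 12700 mg; (b) 244 mg/h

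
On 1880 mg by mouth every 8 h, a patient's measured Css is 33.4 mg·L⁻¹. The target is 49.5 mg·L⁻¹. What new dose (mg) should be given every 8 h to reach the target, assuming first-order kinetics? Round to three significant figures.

With linear kinetics, Css is proportional to dose rate (D/τ) at fixed clearance.
D₂ = D₁ × (Css,target / Css,current) = 1880 × 49.5/33.4 = 2786 mg

2790 mg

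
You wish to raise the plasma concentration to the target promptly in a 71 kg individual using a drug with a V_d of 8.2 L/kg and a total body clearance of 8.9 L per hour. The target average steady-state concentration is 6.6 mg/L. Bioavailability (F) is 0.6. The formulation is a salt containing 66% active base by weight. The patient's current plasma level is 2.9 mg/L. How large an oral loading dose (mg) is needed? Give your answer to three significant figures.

5440 mg

Vd = 8.2 L/kg × 71 kg = 582.2 L
The loading dose fills Vd to the target concentration.
Concentration deficit ΔC = 6.6 − 2.9 = 3.700 mg/L
LD = Vd × ΔC / F / S = 582.2 × 3.700 / 0.6 / 0.66 = 5440 mg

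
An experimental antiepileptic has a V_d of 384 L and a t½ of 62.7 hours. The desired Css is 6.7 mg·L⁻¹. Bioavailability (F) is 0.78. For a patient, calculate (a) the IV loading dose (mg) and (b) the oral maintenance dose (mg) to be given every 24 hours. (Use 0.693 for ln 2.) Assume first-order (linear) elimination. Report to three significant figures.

LD = Vd × C = 384.0 × 6.7 = 2573 mg
CL = 0.693 × Vd / t½ = 0.693 × 384.0 / 62.7 = 4.244 L/h
D = CL × Css × τ / F = 4.244 × 6.7 × 24 / 0.78 = 874.9 mg

(a) 2570 mg; (b) 875 mg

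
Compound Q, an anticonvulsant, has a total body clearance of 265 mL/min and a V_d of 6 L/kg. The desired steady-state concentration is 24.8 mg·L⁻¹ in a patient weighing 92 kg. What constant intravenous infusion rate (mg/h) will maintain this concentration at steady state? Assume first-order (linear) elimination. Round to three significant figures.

CL = 265 mL/min × 60/1000 = 15.90 L/h
At steady state, infusion rate equals elimination rate: rate in = CL × Css.
R₀ = 15.90 × 24.8 = 394.3 mg/h

394 mg/h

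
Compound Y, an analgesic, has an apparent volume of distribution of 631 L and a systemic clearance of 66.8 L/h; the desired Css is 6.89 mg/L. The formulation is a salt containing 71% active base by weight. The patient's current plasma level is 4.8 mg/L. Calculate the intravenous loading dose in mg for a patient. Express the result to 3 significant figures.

1860 mg

Loading dose depends on Vd (not clearance): it fills the distribution volume.
Concentration deficit ΔC = 6.89 − 4.8 = 2.090 mg/L
LD = Vd × ΔC / S = 631.0 × 2.090 / 0.71 = 1857 mg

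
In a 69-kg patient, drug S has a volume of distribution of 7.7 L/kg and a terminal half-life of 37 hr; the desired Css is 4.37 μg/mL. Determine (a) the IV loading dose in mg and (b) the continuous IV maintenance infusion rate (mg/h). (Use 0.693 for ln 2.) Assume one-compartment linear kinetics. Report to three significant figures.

Vd = 7.7 L/kg × 69 kg = 531.3 L
LD = Vd × C = 531.3 × 4.37 = 2322 mg
CL = 0.693 × Vd / t½ = 0.693 × 531.3 / 37 = 9.951 L/h
Infusion rate = CL × Css = 9.951 × 4.37 = 43.49 mg/h

(a) 2320 mg; (b) 43.5 mg/h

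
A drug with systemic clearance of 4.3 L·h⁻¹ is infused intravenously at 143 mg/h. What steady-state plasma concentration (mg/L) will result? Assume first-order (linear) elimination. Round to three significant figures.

Css = rate / CL = 143 / 4.300 = 33.26 mg/L

33.3 mg/L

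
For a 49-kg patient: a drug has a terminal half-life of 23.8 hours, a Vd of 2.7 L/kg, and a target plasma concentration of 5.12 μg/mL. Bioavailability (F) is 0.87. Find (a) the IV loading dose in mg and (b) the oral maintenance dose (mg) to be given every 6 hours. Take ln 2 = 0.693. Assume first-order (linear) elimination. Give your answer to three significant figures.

(a) 677 mg; (b) 136 mg

Vd(total) = 49 kg × 2.7 L/kg = 132.3 L
LD = Vd × C = 132.3 × 5.12 = 677.4 mg
CL = 0.693 × Vd / t½ = 0.693 × 132.3 / 23.8 = 3.852 L/h
D = CL × Css × τ / F = 3.852 × 5.12 × 6 / 0.87 = 136.0 mg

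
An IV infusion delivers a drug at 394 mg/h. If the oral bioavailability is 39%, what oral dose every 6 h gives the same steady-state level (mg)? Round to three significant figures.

To maintain the same Css, the systemic dosing rate must be unchanged: F·D/τ = infusion rate.
D = rate × τ / F = 394 × 6 / 0.39 = 6062 mg

6060 mg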